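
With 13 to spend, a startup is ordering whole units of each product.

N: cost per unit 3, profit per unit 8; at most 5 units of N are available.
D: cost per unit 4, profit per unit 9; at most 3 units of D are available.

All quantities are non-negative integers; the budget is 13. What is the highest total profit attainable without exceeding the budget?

3×N and 1×D: cost 13 ≤ 13, profit 3·8 + 1·9 = 33.
4×N: cost 12 ≤ 13, profit 4·8 = 32.
Best is 33.

33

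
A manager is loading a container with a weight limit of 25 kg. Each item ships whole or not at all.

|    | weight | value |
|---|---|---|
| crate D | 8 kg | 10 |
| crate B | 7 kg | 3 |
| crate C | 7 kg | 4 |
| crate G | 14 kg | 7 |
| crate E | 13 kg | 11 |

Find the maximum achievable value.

Treat it as a binary knapsack problem.
crate D + crate G: weight 8 + 14 = 22 ≤ 25, value 10 + 7 = 17.
crate D + crate E: weight 8 + 13 = 21 ≤ 25, value 10 + 11 = 21.
crate D + crate B + crate C: weight 8 + 7 + 7 = 22 ≤ 25, value 10 + 3 + 4 = 17.
Best is crate D and crate E with total value 21.

21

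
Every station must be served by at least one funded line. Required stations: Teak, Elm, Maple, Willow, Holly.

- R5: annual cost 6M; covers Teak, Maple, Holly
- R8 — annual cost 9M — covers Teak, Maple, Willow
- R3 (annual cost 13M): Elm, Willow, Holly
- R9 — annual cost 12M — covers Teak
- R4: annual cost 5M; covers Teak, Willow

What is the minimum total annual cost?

The greedy cost-per-new-station heuristic would pick R5, R4, and R3 for 24, but a cheaper cover exists.
Choose R5 and R3: together they cover Teak, Elm, Maple, Willow, Holly — every station.
Total annual cost: 6 + 13 = 19.
No cover costs less than 19.

19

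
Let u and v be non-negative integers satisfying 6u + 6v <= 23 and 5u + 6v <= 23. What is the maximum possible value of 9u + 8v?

(u,v)=(3,0): 6·3+6·0=18≤23, 5·3+6·0=15≤23, objective 27.
(u,v)=(2,1): 6·2+6·1=18≤23, 5·2+6·1=16≤23, objective 26.
(u,v)=(2,0): 6·2+6·0=12≤23, 5·2+6·0=10≤23, objective 18.
Maximum is 27 at (u,v)=(3,0).

27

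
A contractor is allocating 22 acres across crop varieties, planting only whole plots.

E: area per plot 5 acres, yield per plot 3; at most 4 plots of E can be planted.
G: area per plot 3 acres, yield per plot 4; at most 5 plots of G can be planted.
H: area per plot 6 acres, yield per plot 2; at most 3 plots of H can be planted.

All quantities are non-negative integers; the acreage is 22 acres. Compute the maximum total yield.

G has the best ratio (4/3); taking only G gives at most 5×4 = 20 (stopped by the supply cap of 5).
Mixing does better — 1×E and 5×G: area 20 ≤ 22, yield 1·3 + 5·4 = 23.

23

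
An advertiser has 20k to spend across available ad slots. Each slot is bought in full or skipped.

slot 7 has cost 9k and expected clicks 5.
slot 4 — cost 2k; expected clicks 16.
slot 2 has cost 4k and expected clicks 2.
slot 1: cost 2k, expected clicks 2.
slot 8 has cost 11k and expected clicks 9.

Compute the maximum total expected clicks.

29

Take slot 4, slot 2, slot 1, and slot 8: cost 2 + 4 + 2 + 11 = 19 ≤ 20, expected clicks 16 + 2 + 2 + 9 = 29.
No other feasible combination does better.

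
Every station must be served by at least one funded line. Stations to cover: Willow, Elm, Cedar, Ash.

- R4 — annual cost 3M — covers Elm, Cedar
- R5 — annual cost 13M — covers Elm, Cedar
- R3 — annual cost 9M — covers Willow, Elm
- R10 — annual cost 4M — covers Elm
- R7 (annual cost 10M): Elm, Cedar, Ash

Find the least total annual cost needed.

19

Choose R3 and R7: together they cover Willow, Elm, Cedar, Ash — every station.
Total annual cost: 9 + 10 = 19.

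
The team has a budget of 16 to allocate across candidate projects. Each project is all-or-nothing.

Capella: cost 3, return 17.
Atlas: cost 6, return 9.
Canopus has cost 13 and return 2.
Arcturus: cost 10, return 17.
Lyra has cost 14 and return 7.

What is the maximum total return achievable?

34

Take Capella and Arcturus: cost 3 + 10 = 13 ≤ 16, return 17 + 17 = 34.
No other feasible combination does better.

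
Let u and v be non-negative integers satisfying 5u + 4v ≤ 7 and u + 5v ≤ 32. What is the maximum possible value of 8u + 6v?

8

(u,v)=(1,0) is feasible, giving 8.
(u,v)=(0,1) is feasible, giving 6.
(u,v)=(0,0) is feasible, giving 0.
No feasible integer point exceeds 8.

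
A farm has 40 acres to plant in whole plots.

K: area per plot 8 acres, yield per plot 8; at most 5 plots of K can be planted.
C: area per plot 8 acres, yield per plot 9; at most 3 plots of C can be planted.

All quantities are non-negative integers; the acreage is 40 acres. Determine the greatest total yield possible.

Take 2×K and 3×C: area 40 ≤ 40, yield 2·8 + 3·9 = 43.
C has the best ratio (9/8) and is taken to its limit of 3; remaining capacity is filled optimally with the others.

43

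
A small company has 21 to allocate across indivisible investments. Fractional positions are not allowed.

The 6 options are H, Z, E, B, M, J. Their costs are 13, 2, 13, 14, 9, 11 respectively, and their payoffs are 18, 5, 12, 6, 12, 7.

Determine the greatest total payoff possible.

23

H: cost 13 ≤ 21, payoff 18.
M + J: cost 9 + 11 = 20 ≤ 21, payoff 12 + 7 = 19.
H + Z: cost 13 + 2 = 15 ≤ 21, payoff 18 + 5 = 23.
Best is H and Z with total payoff 23.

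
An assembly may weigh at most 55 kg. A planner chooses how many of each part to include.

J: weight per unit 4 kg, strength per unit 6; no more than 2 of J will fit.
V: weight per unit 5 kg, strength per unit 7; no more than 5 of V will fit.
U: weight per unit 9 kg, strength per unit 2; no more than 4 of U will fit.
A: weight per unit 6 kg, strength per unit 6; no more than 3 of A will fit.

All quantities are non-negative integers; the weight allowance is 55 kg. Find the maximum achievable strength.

65

J has the best ratio (6/4); taking only J gives at most 2×6 = 12 (stopped by the supply cap of 2).
Mixing does better — 2×J, 5×V, and 3×A: weight 51 ≤ 55, strength 2·6 + 5·7 + 3·6 = 65.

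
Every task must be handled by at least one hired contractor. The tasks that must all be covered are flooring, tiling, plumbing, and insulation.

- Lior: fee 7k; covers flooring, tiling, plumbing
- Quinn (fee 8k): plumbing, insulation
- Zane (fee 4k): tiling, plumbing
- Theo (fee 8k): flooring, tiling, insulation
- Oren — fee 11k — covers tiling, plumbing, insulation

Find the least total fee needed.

12

Choose Zane and Theo: together they cover flooring, tiling, plumbing, insulation — every task.
Total fee: 4 + 8 = 12.
No cover costs less than 12.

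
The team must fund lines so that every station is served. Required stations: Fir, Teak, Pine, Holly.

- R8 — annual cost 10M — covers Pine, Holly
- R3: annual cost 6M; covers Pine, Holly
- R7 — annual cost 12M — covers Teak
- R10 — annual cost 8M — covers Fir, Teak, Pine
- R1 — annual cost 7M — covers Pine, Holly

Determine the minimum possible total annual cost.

Choose R3 and R10: together they cover Fir, Teak, Pine, Holly — every station.
Total annual cost: 6 + 8 = 14.
No cover costs less than 14.

14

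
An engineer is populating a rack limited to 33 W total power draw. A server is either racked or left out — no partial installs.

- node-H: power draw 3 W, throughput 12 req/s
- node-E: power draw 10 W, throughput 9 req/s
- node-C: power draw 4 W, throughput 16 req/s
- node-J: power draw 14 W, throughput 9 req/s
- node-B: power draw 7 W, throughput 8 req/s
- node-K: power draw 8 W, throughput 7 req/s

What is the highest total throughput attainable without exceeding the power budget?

node-H + node-E + node-C + node-J: power draw 3 + 10 + 4 + 14 = 31 ≤ 33, throughput 12 + 9 + 16 + 9 = 46.
node-H + node-E + node-C + node-B: power draw 3 + 10 + 4 + 7 = 24 ≤ 33, throughput 12 + 9 + 16 + 8 = 45.
node-H + node-E + node-C + node-B + node-K: power draw 3 + 10 + 4 + 7 + 8 = 32 ≤ 33, throughput 12 + 9 + 16 + 8 + 7 = 52.
Best is node-H, node-E, node-C, node-B, and node-K with total throughput 52.

52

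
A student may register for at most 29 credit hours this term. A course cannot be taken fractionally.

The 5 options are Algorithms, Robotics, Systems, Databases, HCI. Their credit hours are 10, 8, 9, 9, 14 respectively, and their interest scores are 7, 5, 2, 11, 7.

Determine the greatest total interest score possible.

Algorithms + Robotics + Databases: credit hours 10 + 8 + 9 = 27 ≤ 29, interest score 7 + 5 + 11 = 23.
Algorithms + Systems + Databases: credit hours 10 + 9 + 9 = 28 ≤ 29, interest score 7 + 2 + 11 = 20.
Best is Algorithms, Robotics, and Databases with total interest score 23.

23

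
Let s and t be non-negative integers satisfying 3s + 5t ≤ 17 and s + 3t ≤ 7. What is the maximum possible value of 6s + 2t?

(s,t)=(5,0) is feasible, giving 30.
(s,t)=(4,1) is feasible, giving 26.
(s,t)=(4,0) is feasible, giving 24.
The best lattice point is (5,0), giving 30.

30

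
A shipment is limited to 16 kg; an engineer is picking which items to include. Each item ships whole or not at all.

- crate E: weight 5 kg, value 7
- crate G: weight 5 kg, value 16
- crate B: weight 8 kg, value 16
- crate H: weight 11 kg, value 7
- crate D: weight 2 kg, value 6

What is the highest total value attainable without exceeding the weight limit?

38

This is an integer program with binary decision variables.
Take crate G, crate B, and crate D: weight 5 + 8 + 2 = 15 ≤ 16, value 16 + 16 + 6 = 38.
No other feasible combination does better.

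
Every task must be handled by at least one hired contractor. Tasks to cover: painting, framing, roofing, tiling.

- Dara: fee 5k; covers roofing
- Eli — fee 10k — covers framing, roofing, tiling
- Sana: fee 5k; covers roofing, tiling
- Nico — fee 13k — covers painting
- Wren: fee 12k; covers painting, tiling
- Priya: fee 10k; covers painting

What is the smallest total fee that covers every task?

The greedy cost-per-new-task heuristic would pick Sana, Eli, and Priya for 25, but a cheaper cover exists.
Choose Eli and Priya: together they cover painting, framing, roofing, tiling — every task.
Total fee: 10 + 10 = 20.
No cover costs less than 20.

20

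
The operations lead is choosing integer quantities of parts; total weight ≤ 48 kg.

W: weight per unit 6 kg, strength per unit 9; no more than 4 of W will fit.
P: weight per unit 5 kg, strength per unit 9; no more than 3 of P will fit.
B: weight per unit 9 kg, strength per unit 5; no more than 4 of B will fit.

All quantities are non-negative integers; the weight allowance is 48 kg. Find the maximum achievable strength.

This is a bounded integer knapsack.
Take 4×W, 3×P, and 1×B: weight 48 ≤ 48, strength 4·9 + 3·9 + 1·5 = 68.
P has the best ratio (9/5) and is taken to its limit of 3; remaining capacity is filled optimally with the others.

68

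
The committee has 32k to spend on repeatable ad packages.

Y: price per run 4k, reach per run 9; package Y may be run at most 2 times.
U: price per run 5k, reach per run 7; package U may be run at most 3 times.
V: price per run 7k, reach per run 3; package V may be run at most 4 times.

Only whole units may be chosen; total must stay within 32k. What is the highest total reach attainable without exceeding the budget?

42

Y has the best ratio (9/4); taking only Y gives at most 2×9 = 18 (stopped by the supply cap of 2).
Mixing does better — 2×Y, 3×U, and 1×V: price 30 ≤ 32, reach 2·9 + 3·7 + 1·3 = 42.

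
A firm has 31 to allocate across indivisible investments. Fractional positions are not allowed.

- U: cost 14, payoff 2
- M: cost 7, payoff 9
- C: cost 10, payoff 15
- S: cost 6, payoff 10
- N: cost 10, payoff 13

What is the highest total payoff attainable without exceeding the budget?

38

Take C, S, and N: cost 10 + 6 + 10 = 26 ≤ 31, payoff 15 + 10 + 13 = 38.
No other feasible combination does better.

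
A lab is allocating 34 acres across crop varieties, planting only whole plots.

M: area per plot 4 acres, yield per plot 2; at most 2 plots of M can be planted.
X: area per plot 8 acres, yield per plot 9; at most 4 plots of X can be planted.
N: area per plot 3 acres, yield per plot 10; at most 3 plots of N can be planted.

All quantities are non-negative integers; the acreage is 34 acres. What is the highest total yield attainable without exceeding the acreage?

57

N has the best ratio (10/3); taking only N gives at most 3×10 = 30 (stopped by the supply cap of 3).
Mixing does better — 3×X and 3×N: area 33 ≤ 34, yield 3·9 + 3·10 = 57.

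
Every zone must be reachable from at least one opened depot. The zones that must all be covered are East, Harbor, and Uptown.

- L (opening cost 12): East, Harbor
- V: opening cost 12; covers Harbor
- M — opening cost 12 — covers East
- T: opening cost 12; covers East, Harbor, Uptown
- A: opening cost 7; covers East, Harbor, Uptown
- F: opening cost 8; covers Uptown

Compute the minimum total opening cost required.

A alone covers East, Harbor, Uptown — every zone.
Total opening cost: 7.
No cover costs less than 7.

7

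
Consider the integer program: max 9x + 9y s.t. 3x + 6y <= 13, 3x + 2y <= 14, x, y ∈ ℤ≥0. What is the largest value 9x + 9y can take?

(x,y)=(4,0): 3·4+6·0=12≤13, 3·4+2·0=12≤14, objective 36.
(x,y)=(3,0): 3·3+6·0=9≤13, 3·3+2·0=9≤14, objective 27.
No feasible integer point exceeds 36.

36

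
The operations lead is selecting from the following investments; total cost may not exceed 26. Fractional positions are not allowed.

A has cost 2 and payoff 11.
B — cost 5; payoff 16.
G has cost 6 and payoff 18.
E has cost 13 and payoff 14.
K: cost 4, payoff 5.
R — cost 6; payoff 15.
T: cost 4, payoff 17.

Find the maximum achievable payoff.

77

This is an integer program with binary decision variables.
Allowing fractional choices, the relaxed optimum would be about 80.8, but investments are indivisible.
A + B + G + R + T: cost 2 + 5 + 6 + 6 + 4 = 23 ≤ 26, payoff 11 + 16 + 18 + 15 + 17 = 77.
B + G + K + R + T: cost 5 + 6 + 4 + 6 + 4 = 25 ≤ 26, payoff 16 + 18 + 5 + 15 + 17 = 71.
A + B + G + K + T: cost 2 + 5 + 6 + 4 + 4 = 21 ≤ 26, payoff 11 + 16 + 18 + 5 + 17 = 67.
Best is A, B, G, R, and T with total payoff 77.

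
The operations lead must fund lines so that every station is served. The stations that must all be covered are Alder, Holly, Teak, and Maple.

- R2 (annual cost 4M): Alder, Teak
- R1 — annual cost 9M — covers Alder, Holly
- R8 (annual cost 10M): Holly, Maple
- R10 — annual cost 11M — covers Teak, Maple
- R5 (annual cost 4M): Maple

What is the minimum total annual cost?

14

The greedy cost-per-new-station heuristic would pick R2, R5, and R1 for 17, but a cheaper cover exists.
Choose R2 and R8: together they cover Alder, Holly, Teak, Maple — every station.
Total annual cost: 4 + 10 = 14.
No cover costs less than 14.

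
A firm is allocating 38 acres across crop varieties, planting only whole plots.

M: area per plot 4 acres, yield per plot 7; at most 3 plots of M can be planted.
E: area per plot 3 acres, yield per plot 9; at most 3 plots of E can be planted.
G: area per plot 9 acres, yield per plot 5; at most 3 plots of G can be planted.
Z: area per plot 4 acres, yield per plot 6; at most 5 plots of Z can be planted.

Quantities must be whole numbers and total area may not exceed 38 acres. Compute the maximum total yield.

This is a bounded integer knapsack.
Take 3×M, 3×E, and 4×Z: area 37 ≤ 38, yield 3·7 + 3·9 + 4·6 = 72.
E has the best ratio (9/3) and is taken to its limit of 3; remaining capacity is filled optimally with the others.

72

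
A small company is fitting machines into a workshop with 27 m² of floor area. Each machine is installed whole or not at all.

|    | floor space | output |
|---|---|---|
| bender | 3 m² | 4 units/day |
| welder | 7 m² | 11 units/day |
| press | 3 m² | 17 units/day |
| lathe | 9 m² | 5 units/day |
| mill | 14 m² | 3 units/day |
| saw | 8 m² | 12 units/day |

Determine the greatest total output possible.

45

Allowing fractional choices, the relaxed optimum would be about 47.3, but machines are indivisible.
bender + welder + press + saw: floor space 3 + 7 + 3 + 8 = 21 ≤ 27, output 4 + 11 + 17 + 12 = 44.
welder + press + lathe + saw: floor space 7 + 3 + 9 + 8 = 27 ≤ 27, output 11 + 17 + 5 + 12 = 45.
welder + press + saw: floor space 7 + 3 + 8 = 18 ≤ 27, output 11 + 17 + 12 = 40.
Best is welder, press, lathe, and saw with total output 45.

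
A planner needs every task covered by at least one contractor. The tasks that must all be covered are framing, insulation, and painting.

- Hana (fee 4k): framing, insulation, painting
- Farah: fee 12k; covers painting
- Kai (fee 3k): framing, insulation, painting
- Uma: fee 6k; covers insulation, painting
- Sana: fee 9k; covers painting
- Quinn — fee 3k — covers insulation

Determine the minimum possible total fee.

3

Kai alone covers framing, insulation, painting — every task.
Total fee: 3.
No cover costs less than 3.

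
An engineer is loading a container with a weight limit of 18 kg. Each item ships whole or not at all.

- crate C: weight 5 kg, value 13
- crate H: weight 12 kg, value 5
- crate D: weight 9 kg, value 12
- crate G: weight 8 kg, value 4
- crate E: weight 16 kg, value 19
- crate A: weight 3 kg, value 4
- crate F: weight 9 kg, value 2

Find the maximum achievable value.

29

This is a 0-1 knapsack instance.
Allowing fractional choices, the relaxed optimum would be about 30.2, but items are indivisible.
crate C + crate D + crate A: weight 5 + 9 + 3 = 17 ≤ 18, value 13 + 12 + 4 = 29.
crate C + crate D: weight 5 + 9 = 14 ≤ 18, value 13 + 12 = 25.
crate C + crate G + crate A: weight 5 + 8 + 3 = 16 ≤ 18, value 13 + 4 + 4 = 21.
Best is crate C, crate D, and crate A with total value 29.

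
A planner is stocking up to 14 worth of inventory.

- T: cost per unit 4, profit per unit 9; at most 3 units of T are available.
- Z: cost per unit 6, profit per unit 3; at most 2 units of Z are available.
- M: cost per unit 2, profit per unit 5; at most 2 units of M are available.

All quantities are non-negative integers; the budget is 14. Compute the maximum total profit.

32

3×T and 1×M: cost 14 ≤ 14, profit 3·9 + 1·5 = 32.
2×T and 2×M: cost 12 ≤ 14, profit 2·9 + 2·5 = 28.
Best is 32.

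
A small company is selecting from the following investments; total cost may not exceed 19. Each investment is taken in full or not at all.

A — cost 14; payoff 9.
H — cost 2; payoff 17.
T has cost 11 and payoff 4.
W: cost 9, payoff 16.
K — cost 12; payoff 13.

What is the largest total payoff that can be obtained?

33

A + H: cost 14 + 2 = 16 ≤ 19, payoff 9 + 17 = 26.
H + W: cost 2 + 9 = 11 ≤ 19, payoff 17 + 16 = 33.
H + K: cost 2 + 12 = 14 ≤ 19, payoff 17 + 13 = 30.
Best is H and W with total payoff 33.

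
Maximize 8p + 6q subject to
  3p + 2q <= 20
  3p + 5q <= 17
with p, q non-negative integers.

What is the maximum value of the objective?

(p,q)=(5,0): 3·5+2·0=15≤20, 3·5+5·0=15≤17, objective 40.
(p,q)=(4,1): 3·4+2·1=14≤20, 3·4+5·1=17≤17, objective 38.
(p,q)=(4,0): 3·4+2·0=12≤20, 3·4+5·0=12≤17, objective 32.
The best lattice point is (5,0), giving 40.

40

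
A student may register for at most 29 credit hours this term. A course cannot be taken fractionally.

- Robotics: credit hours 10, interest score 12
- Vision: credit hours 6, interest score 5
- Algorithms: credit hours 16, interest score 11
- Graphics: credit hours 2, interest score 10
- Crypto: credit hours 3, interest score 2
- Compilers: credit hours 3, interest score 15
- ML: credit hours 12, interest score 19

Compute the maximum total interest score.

Take Robotics, Graphics, Compilers, and ML: credit hours 10 + 2 + 3 + 12 = 27 ≤ 29, interest score 12 + 10 + 15 + 19 = 56.
No other feasible combination does better.

56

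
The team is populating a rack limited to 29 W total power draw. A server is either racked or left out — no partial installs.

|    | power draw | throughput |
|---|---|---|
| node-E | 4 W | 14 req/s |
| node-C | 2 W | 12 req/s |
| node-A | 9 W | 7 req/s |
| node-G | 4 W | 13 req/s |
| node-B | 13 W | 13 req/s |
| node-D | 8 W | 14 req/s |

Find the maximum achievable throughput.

60

This is an integer program with binary decision variables.
Take node-E, node-C, node-A, node-G, and node-D: power draw 4 + 2 + 9 + 4 + 8 = 27 ≤ 29, throughput 14 + 12 + 7 + 13 + 14 = 60.
No other feasible combination does better.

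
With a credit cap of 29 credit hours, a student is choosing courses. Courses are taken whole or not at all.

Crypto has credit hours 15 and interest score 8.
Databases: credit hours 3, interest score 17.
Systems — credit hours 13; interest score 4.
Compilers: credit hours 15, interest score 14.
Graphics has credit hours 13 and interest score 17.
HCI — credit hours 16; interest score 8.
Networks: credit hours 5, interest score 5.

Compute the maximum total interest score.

Allowing fractional choices, the relaxed optimum would be about 46.5, but courses are indivisible.
Databases + Graphics + Networks: credit hours 3 + 13 + 5 = 21 ≤ 29, interest score 17 + 17 + 5 = 39.
Databases + Systems + Graphics: credit hours 3 + 13 + 13 = 29 ≤ 29, interest score 17 + 4 + 17 = 38.
Best is Databases, Graphics, and Networks with total interest score 39.

39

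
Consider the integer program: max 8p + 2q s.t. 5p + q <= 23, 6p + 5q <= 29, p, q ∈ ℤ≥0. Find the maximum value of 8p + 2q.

Relaxing integrality, the LP optimum is 36.95 at (p,q) = (4.53, 0.368), which is not an integer point.
(p,q)=(4,1) is feasible, giving 34.
(p,q)=(4,0) is feasible, giving 32.
(p,q)=(3,2) is feasible, giving 28.
No feasible integer point exceeds 34.

34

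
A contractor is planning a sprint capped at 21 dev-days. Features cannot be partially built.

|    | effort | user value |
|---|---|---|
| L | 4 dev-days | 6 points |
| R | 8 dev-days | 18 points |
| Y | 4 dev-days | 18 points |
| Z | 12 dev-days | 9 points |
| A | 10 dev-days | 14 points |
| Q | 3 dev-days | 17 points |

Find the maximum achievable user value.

59

This is an integer program with binary decision variables.
R + Y + Q: effort 8 + 4 + 3 = 15 ≤ 21, user value 18 + 18 + 17 = 53.
L + Y + A + Q: effort 4 + 4 + 10 + 3 = 21 ≤ 21, user value 6 + 18 + 14 + 17 = 55.
L + R + Y + Q: effort 4 + 8 + 4 + 3 = 19 ≤ 21, user value 6 + 18 + 18 + 17 = 59.
Best is L, R, Y, and Q with total user value 59.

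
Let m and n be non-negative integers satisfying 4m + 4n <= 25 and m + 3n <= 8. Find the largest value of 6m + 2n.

The continuous relaxation peaks at (6.25, 0) with value 37.50; rounding to a feasible lattice point costs some objective.
(m,n)=(6,0): 4·6+4·0=24≤25, 1·6+3·0=6≤8, objective 36.
(m,n)=(5,1): 4·5+4·1=24≤25, 1·5+3·1=8≤8, objective 32.
Maximum is 36 at (m,n)=(6,0).

36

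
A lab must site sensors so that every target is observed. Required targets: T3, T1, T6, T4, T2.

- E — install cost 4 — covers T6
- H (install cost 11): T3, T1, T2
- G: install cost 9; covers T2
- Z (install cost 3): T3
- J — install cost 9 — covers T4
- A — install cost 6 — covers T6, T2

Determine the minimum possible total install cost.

24

The greedy cost-per-new-target heuristic would pick Z, A, J, and H for 29, but a cheaper cover exists.
Choose E, H, and J: together they cover T3, T1, T6, T4, T2 — every target.
Total install cost: 4 + 11 + 9 = 24.
No cover costs less than 24.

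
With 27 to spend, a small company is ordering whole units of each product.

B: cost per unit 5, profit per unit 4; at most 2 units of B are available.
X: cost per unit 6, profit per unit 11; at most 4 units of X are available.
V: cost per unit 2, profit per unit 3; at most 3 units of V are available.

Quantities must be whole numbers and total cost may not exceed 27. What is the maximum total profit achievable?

47

X has the best ratio (11/6); taking only X gives at most 4×11 = 44 (stopped by the cost limit).
Mixing does better — 4×X and 1×V: cost 26 ≤ 27, profit 4·11 + 1·3 = 47.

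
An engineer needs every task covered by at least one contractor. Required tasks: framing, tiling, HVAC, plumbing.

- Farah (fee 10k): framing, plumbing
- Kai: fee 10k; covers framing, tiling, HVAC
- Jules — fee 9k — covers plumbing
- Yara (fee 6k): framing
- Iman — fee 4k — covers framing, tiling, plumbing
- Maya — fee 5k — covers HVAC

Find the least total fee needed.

9

This is an integer covering problem.
Choose Iman and Maya: together they cover framing, tiling, HVAC, plumbing — every task.
Total fee: 4 + 5 = 9.
No cover costs less than 9.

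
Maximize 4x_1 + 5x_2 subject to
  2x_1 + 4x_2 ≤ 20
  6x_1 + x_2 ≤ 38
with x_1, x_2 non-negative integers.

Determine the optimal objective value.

34

(x_1,x_2)=(6,2): 2·6+4·2=20≤20, 6·6+1·2=38≤38, objective 34.
(x_1,x_2)=(5,2): 2·5+4·2=18≤20, 6·5+1·2=32≤38, objective 30.
No feasible integer point exceeds 34.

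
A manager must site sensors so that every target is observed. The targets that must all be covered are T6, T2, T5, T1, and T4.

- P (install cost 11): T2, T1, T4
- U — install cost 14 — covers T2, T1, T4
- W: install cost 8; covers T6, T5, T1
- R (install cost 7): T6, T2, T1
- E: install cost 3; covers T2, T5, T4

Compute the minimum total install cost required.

10

Choose R and E: together they cover T6, T2, T5, T1, T4 — every target.
Total install cost: 7 + 3 = 10.
No cover costs less than 10.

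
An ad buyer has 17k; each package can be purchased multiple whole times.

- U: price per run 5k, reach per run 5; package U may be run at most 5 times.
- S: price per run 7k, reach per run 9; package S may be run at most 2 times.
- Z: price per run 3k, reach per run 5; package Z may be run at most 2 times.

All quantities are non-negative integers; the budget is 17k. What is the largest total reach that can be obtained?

23

This is a bounded integer knapsack.
Z has the best ratio (5/3); taking only Z gives at most 2×5 = 10 (stopped by the supply cap of 2).
Mixing does better — 2×S and 1×Z: price 17 ≤ 17, reach 2·9 + 1·5 = 23.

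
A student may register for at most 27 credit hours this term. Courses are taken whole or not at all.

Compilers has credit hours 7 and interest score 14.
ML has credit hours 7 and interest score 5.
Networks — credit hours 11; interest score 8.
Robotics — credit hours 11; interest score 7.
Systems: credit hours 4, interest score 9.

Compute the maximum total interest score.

31

Treat it as a binary knapsack problem.
Allowing fractional choices, the relaxed optimum would be about 34.6, but courses are indivisible.
Compilers + ML + Systems: credit hours 7 + 7 + 4 = 18 ≤ 27, interest score 14 + 5 + 9 = 28.
Compilers + Networks + Systems: credit hours 7 + 11 + 4 = 22 ≤ 27, interest score 14 + 8 + 9 = 31.
Compilers + Robotics + Systems: credit hours 7 + 11 + 4 = 22 ≤ 27, interest score 14 + 7 + 9 = 30.
Best is Compilers, Networks, and Systems with total interest score 31.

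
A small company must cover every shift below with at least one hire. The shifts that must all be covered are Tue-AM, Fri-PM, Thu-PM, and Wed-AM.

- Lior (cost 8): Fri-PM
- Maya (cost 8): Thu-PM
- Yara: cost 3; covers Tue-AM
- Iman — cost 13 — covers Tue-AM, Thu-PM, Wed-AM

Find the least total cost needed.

21

Choose Lior and Iman: together they cover Tue-AM, Fri-PM, Thu-PM, Wed-AM — every shift.
Total cost: 8 + 13 = 21.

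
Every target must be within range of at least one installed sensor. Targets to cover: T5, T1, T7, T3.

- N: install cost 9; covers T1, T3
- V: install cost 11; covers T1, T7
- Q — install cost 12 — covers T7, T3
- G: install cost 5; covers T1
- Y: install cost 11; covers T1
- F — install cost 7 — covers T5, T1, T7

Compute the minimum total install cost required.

This is an integer covering problem.
Choose N and F: together they cover T5, T1, T7, T3 — every target.
Total install cost: 9 + 7 = 16.
No cover costs less than 16.

16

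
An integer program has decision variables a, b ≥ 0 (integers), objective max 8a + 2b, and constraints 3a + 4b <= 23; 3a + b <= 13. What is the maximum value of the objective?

34

The continuous relaxation peaks at (4.33, 0) with value 34.67; rounding to a feasible lattice point costs some objective.
(a,b)=(4,1): 3·4+4·1=16≤23, 3·4+1·1=13≤13, objective 34.
(a,b)=(4,0): 3·4+4·0=12≤23, 3·4+1·0=12≤13, objective 32.
(a,b)=(3,2): 3·3+4·2=17≤23, 3·3+1·2=11≤13, objective 28.
No feasible integer point exceeds 34.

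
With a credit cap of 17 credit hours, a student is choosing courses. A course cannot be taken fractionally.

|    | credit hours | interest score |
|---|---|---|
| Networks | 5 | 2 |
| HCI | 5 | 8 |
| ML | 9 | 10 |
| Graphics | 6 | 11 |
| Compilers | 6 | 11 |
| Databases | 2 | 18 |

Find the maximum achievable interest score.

This is a 0-1 knapsack instance.
Take Graphics, Compilers, and Databases: credit hours 6 + 6 + 2 = 14 ≤ 17, interest score 11 + 11 + 18 = 40.
No other feasible combination does better.

40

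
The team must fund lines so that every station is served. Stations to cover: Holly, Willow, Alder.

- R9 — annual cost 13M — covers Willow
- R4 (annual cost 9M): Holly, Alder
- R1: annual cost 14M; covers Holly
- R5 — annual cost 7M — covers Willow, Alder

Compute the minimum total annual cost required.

16

Choose R4 and R5: together they cover Holly, Willow, Alder — every station.
Total annual cost: 9 + 7 = 16.
No cover costs less than 16.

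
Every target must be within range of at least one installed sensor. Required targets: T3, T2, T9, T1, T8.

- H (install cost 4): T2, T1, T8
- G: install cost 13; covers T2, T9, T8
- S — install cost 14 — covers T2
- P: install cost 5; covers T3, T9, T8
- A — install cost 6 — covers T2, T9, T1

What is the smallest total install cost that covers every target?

This is a weighted set-cover instance.
Choose H and P: together they cover T3, T2, T9, T1, T8 — every target.
Total install cost: 4 + 5 = 9.
No cover costs less than 9.

9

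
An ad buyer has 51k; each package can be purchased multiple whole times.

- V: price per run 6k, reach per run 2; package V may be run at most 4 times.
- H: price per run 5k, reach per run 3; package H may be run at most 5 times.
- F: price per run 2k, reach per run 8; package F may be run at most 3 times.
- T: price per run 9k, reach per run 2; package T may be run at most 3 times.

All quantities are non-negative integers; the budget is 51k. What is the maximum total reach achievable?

F has the best ratio (8/2); taking only F gives at most 3×8 = 24 (stopped by the supply cap of 3).
Mixing does better — 3×V, 5×H, and 3×F: price 49 ≤ 51, reach 3·2 + 5·3 + 3·8 = 45.

45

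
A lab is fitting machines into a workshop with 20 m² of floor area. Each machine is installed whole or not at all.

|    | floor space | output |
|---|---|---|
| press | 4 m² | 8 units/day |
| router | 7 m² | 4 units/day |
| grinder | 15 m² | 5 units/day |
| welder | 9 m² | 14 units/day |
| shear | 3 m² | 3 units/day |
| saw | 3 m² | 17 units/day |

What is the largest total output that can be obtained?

This is a 0-1 knapsack instance.
Take press, welder, shear, and saw: floor space 4 + 9 + 3 + 3 = 19 ≤ 20, output 8 + 14 + 3 + 17 = 42.
No other feasible combination does better.

42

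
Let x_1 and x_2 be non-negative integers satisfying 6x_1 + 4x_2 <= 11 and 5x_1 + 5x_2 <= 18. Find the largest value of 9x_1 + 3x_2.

12

Relaxing integrality, the LP optimum is 16.50 at (x_1,x_2) = (1.83, 0), which is not an integer point.
(x_1,x_2)=(1,1): 6·1+4·1=10≤11, 5·1+5·1=10≤18, objective 12.
(x_1,x_2)=(1,0): 6·1+4·0=6≤11, 5·1+5·0=5≤18, objective 9.
No feasible integer point exceeds 12.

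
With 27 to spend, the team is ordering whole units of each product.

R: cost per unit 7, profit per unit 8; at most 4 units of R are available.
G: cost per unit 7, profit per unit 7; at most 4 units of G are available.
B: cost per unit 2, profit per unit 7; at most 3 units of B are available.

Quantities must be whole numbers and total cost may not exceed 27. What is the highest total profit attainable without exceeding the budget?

45

B has the best ratio (7/2); taking only B gives at most 3×7 = 21 (stopped by the supply cap of 3).
Mixing does better — 3×R and 3×B: cost 27 ≤ 27, profit 3·8 + 3·7 = 45.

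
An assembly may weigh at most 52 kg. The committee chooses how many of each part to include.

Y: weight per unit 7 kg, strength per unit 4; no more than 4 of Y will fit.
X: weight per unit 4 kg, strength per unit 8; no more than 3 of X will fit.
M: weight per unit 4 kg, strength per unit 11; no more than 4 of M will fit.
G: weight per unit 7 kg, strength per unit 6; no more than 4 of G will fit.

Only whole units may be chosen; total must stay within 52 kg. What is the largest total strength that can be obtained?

This is a bounded integer knapsack.
Take 3×X, 4×M, and 3×G: weight 49 ≤ 52, strength 3·8 + 4·11 + 3·6 = 86.
M has the best ratio (11/4) and is taken to its limit of 4; remaining capacity is filled optimally with the others.

86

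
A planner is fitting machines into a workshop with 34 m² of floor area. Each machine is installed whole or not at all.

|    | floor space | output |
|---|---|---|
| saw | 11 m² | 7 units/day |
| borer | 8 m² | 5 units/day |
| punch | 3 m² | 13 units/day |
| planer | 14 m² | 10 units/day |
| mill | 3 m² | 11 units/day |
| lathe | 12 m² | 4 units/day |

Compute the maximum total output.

Allowing fractional choices, the relaxed optimum would be about 42.9, but machines are indivisible.
punch + planer + mill + lathe: floor space 3 + 14 + 3 + 12 = 32 ≤ 34, output 13 + 10 + 11 + 4 = 38.
saw + punch + planer + mill: floor space 11 + 3 + 14 + 3 = 31 ≤ 34, output 7 + 13 + 10 + 11 = 41.
borer + punch + planer + mill: floor space 8 + 3 + 14 + 3 = 28 ≤ 34, output 5 + 13 + 10 + 11 = 39.
Best is saw, punch, planer, and mill with total output 41.

41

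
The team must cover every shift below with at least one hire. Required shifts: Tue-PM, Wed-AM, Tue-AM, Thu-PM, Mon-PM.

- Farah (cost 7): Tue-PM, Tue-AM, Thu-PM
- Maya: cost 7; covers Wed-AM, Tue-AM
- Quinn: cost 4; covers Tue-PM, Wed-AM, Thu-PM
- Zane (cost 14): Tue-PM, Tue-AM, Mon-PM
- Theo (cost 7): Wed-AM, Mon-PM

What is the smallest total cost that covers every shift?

14

This is an integer covering problem.
The greedy cost-per-new-shift heuristic would pick Quinn, Farah, and Theo for 18, but a cheaper cover exists.
Choose Farah and Theo: together they cover Tue-PM, Wed-AM, Tue-AM, Thu-PM, Mon-PM — every shift.
Total cost: 7 + 7 = 14.
No cover costs less than 14.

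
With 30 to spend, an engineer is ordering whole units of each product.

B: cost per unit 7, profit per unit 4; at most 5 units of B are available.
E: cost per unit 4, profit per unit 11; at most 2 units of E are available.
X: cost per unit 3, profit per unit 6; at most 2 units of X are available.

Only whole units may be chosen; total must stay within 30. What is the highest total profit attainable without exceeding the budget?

42

E has the best ratio (11/4); taking only E gives at most 2×11 = 22 (stopped by the supply cap of 2).
Mixing does better — 2×B, 2×E, and 2×X: cost 28 ≤ 30, profit 2·4 + 2·11 + 2·6 = 42.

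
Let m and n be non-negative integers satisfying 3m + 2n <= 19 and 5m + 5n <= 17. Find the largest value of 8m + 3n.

(m,n)=(3,0) is feasible, giving 24.
(m,n)=(2,1) is feasible, giving 19.
(m,n)=(2,0) is feasible, giving 16.
Maximum is 24 at (m,n)=(3,0).

24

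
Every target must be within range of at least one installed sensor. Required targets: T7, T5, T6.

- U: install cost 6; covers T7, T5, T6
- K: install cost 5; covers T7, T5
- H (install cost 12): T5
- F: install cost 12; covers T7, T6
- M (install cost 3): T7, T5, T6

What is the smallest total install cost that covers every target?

This is a weighted set-cover instance.
M alone covers T7, T5, T6 — every target.
Total install cost: 3.
No cover costs less than 3.

3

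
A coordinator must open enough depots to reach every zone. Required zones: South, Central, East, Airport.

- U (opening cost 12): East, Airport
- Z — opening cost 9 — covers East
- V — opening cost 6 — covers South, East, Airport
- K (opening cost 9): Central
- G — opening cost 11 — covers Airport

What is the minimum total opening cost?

This is an integer covering problem.
Choose V and K: together they cover South, Central, East, Airport — every zone.
Total opening cost: 6 + 9 = 15.
No cover costs less than 15.

15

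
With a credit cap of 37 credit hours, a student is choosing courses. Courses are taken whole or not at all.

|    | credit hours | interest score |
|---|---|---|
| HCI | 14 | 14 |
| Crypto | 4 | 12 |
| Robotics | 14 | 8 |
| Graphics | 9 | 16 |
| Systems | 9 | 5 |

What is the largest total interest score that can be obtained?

47

Crypto + Robotics + Graphics + Systems: credit hours 4 + 14 + 9 + 9 = 36 ≤ 37, interest score 12 + 8 + 16 + 5 = 41.
HCI + Crypto + Graphics + Systems: credit hours 14 + 4 + 9 + 9 = 36 ≤ 37, interest score 14 + 12 + 16 + 5 = 47.
HCI + Crypto + Graphics: credit hours 14 + 4 + 9 = 27 ≤ 37, interest score 14 + 12 + 16 = 42.
Best is HCI, Crypto, Graphics, and Systems with total interest score 47.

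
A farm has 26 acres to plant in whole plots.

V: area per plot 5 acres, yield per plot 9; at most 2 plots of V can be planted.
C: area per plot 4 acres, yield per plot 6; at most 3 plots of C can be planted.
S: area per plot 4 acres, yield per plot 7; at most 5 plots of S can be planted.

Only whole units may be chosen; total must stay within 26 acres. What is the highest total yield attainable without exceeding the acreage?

V has the best ratio (9/5); taking only V gives at most 2×9 = 18 (stopped by the supply cap of 2).
Mixing does better — 2×V and 4×S: area 26 ≤ 26, yield 2·9 + 4·7 = 46.

46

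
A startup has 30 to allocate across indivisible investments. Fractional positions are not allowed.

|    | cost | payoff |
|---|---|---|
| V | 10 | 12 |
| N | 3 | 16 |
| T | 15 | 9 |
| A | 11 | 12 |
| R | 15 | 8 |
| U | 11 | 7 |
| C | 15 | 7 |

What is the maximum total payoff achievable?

40

Allowing fractional choices, the relaxed optimum would be about 43.8, but investments are indivisible.
V + N + T: cost 10 + 3 + 15 = 28 ≤ 30, payoff 12 + 16 + 9 = 37.
V + N + A: cost 10 + 3 + 11 = 24 ≤ 30, payoff 12 + 16 + 12 = 40.
Best is V, N, and A with total payoff 40.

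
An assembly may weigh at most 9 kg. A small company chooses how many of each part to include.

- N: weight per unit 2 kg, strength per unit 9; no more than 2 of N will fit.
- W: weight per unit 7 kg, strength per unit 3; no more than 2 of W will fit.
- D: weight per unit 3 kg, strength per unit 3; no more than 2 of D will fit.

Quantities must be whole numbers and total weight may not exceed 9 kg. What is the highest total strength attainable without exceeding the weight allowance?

This is a bounded integer knapsack.
Take 2×N and 1×D: weight 7 ≤ 9, strength 2·9 + 1·3 = 21.
N has the best ratio (9/2) and is taken to its limit of 2; remaining capacity is filled optimally with the others.

21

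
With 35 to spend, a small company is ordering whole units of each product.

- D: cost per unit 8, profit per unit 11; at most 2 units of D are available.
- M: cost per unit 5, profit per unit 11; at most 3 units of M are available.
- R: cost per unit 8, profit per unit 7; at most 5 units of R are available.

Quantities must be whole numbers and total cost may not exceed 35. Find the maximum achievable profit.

55

This is a bounded integer knapsack.
M has the best ratio (11/5); taking only M gives at most 3×11 = 33 (stopped by the supply cap of 3).
Mixing does better — 2×D and 3×M: cost 31 ≤ 35, profit 2·11 + 3·11 = 55.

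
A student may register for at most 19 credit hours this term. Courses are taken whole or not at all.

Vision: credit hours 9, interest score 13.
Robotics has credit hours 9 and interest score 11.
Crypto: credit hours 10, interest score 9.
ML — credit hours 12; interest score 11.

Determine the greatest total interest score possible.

24

Allowing fractional choices, the relaxed optimum would be about 24.9, but courses are indivisible.
Robotics + Crypto: credit hours 9 + 10 = 19 ≤ 19, interest score 11 + 9 = 20.
Vision + Crypto: credit hours 9 + 10 = 19 ≤ 19, interest score 13 + 9 = 22.
Vision + Robotics: credit hours 9 + 9 = 18 ≤ 19, interest score 13 + 11 = 24.
Best is Vision and Robotics with total interest score 24.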